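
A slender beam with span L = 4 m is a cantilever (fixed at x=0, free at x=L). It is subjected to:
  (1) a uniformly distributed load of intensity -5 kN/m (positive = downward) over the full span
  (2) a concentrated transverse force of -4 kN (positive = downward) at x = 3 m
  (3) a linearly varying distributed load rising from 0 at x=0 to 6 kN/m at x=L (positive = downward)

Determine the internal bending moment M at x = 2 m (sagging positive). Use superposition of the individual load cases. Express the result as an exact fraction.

Load 1 — uniform load w=-5 kN/m over full span:
  M_1 = -w(L-x)²/2 = -(-5)·(4-2)²/2 = 10 kN·m
Load 2 — point force P=-4 kN at a=3 m (b=L-a=1):
  M_2 = -P(a-x)  [x≤a] = -(-4)·(3-2) = 4 kN·m
Load 3 — triangular load w₀=6 kN/m (0→w₀ over full span):
  M_3 = w₀Lx/2 - w₀L²/3 - w₀x³/(6L) = 6·4·2/2 - 6·4²/3 - 6·2³/(6·4) = -10 kN·m
Superposition: M = Σ M_i = 4 kN·m ≈ 4.000000 kN·m

M(2) = 4 kN·m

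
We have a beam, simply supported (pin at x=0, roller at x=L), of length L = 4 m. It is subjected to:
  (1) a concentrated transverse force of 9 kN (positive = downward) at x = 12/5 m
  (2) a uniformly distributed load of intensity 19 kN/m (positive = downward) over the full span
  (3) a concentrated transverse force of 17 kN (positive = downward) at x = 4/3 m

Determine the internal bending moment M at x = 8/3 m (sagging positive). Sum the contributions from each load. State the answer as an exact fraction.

M(8/3) = 728/15 kN·m

Load 1 — point force P=9 kN at a=12/5 m (b=L-a=8/5):
  M_1 = Pa(L-x)/L  [x>a] = 9·(12/5)·(4-(8/3))/4 = 36/5 kN·m
Load 2 — uniform load w=19 kN/m over full span:
  M_2 = wx(L-x)/2 = 19·(8/3)·(4-(8/3))/2 = 304/9 kN·m
Load 3 — point force P=17 kN at a=4/3 m (b=L-a=8/3):
  M_3 = Pa(L-x)/L  [x>a] = 17·(4/3)·(4-(8/3))/4 = 68/9 kN·m
Superposition: M = Σ M_i = 728/15 kN·m ≈ 48.533333 kN·m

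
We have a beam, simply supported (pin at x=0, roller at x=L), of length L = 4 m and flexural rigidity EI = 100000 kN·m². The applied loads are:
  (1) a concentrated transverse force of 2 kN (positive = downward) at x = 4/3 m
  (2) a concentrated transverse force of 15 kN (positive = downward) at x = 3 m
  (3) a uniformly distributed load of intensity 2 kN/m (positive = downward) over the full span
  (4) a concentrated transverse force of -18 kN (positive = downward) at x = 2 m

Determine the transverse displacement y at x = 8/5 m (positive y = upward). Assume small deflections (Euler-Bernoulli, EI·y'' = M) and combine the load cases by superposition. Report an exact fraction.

y(8/5) = 27179/1687500000 m

Load 1 — point force P=2 kN at a=4/3 m (b=L-a=8/3):
  y_1 = -Pa(L-x)(2Lx-a²-x²)/(6LEI)  [x>a] = -2·(4/3)·(4-(8/5))·(2·4·(8/5)-(4/3)²-(8/5)²)/(6·4·100000) = -238/10546875 m
Load 2 — point force P=15 kN at a=3 m (b=L-a=1):
  y_2 = -Pbx(L²-b²-x²)/(6LEI)  [x≤a] = -15·1·(8/5)·(4²-1²-(8/5)²)/(6·4·100000) = -311/2500000 m
Load 3 — uniform load w=2 kN/m over full span:
  y_3 = -wx(L³-2Lx²+x³)/(24EI) = -2·(8/5)·(4³-2·4·(8/5)²+(8/5)³)/(24·100000) = -124/1953125 m
Load 4 — point force P=-18 kN at a=2 m (b=L-a=2):
  y_4 = -Pbx(L²-b²-x²)/(6LEI)  [x≤a] = -(-18)·2·(8/5)·(4²-2²-(8/5)²)/(6·4·100000) = 177/781250 m
Superposition: y = Σ y_i = 27179/1687500000 m ≈ 0.000016 m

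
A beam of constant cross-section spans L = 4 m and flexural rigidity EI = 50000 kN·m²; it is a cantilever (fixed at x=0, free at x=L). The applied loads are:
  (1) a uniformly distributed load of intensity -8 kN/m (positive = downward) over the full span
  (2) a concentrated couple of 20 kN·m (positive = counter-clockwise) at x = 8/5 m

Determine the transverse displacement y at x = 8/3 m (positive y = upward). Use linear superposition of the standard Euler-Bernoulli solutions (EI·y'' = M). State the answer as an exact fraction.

y(8/3) = 15416/3796875 m

Load 1 — uniform load w=-8 kN/m over full span:
  y_1 = -wx²(x²-4Lx+6L²)/(24EI) = -(-8)·(8/3)²·((8/3)²-4·4·(8/3)+6·4²)/(24·50000) = 2176/759375 m
Load 2 — applied couple M₀=20 kN·m at a=8/5 m (b=L-a=12/5):
  y_2 = M₀a(2x-a)/(2EI)  [x>a] = 20·(8/5)·(2·(8/3)-(8/5))/(2·50000) = 56/46875 m
Superposition: y = Σ y_i = 15416/3796875 m ≈ 0.004060 m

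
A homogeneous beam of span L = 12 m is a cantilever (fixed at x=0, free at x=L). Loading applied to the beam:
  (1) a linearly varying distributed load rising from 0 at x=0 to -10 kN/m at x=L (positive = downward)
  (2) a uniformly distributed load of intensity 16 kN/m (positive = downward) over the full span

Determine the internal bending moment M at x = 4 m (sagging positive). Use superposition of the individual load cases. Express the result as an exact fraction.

M(4) = -2368/9 kN·m

Load 1 — triangular load w₀=-10 kN/m (0→w₀ over full span):
  M_1 = w₀Lx/2 - w₀L²/3 - w₀x³/(6L) = (-10)·12·4/2 - (-10)·12²/3 - (-10)·4³/(6·12) = 2240/9 kN·m
Load 2 — uniform load w=16 kN/m over full span:
  M_2 = -w(L-x)²/2 = -16·(12-4)²/2 = -512 kN·m
Superposition: M = Σ M_i = -2368/9 kN·m ≈ -263.111111 kN·m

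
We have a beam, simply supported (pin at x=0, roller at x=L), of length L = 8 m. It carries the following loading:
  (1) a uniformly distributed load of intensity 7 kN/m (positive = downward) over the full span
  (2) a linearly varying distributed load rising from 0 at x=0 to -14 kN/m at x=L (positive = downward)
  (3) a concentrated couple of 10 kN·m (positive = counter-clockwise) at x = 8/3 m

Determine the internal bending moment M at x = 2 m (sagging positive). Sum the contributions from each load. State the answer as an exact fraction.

M(2) = 19/2 kN·m

Load 1 — uniform load w=7 kN/m over full span:
  M_1 = wx(L-x)/2 = 7·2·(8-2)/2 = 42 kN·m
Load 2 — triangular load w₀=-14 kN/m (0→w₀ over full span):
  M_2 = w₀Lx/6 - w₀x³/(6L) = (-14)·8·2/6 - (-14)·2³/(6·8) = -35 kN·m
Load 3 — applied couple M₀=10 kN·m at a=8/3 m (b=L-a=16/3):
  M_3 = M₀x/L  [x≤a] = 10·2/8 = 5/2 kN·m
Superposition: M = Σ M_i = 19/2 kN·m ≈ 9.500000 kN·m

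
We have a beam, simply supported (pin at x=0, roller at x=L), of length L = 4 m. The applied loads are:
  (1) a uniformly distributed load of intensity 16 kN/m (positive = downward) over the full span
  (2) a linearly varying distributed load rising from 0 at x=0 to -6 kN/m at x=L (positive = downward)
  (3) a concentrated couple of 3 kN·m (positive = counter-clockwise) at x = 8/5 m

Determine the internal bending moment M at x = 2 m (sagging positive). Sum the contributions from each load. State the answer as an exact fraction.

M(2) = 49/2 kN·m

Load 1 — uniform load w=16 kN/m over full span:
  M_1 = wx(L-x)/2 = 16·2·(4-2)/2 = 32 kN·m
Load 2 — triangular load w₀=-6 kN/m (0→w₀ over full span):
  M_2 = w₀Lx/6 - w₀x³/(6L) = (-6)·4·2/6 - (-6)·2³/(6·4) = -6 kN·m
Load 3 — applied couple M₀=3 kN·m at a=8/5 m (b=L-a=12/5):
  M_3 = M₀x/L - M₀  [x>a] = 3·2/4 - 3 = -3/2 kN·m
Superposition: M = Σ M_i = 49/2 kN·m ≈ 24.500000 kN·m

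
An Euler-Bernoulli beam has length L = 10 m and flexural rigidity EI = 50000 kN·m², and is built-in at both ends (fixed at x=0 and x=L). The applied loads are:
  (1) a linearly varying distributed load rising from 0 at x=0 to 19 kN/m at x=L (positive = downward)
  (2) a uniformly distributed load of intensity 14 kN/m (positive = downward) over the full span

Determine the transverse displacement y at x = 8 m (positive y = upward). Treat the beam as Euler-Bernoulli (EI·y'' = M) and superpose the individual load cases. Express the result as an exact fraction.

Load 1 — triangular load w₀=19 kN/m (0→w₀ over full span):
  y_1 = -w₀x²(L-x)²(x+2L)/(120LEI) = -19·8²·(10-8)²·(8+2·10)/(120·10·50000) = -532/234375 m
Load 2 — uniform load w=14 kN/m over full span:
  y_2 = -wx²(L-x)²/(24EI) = -14·8²·(10-8)²/(24·50000) = -28/9375 m
Superposition: y = Σ y_i = -1232/234375 m ≈ -0.005257 m

y(8) = -1232/234375 m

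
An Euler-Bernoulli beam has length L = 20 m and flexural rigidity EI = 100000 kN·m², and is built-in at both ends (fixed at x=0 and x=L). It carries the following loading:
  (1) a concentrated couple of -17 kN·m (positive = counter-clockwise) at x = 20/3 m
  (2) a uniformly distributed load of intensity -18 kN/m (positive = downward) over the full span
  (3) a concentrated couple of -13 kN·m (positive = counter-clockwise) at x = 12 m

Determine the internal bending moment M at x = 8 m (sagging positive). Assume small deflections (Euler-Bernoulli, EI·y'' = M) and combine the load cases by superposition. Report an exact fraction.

Load 1 — applied couple M₀=-17 kN·m at a=20/3 m (b=L-a=40/3):
  M_1 = R_Ax - M_A - M₀  [x>a] with R_A=-17/15, M_A=0 = (-17/15)·8 - 0 - (-17) = 119/15 kN·m
Load 2 — uniform load w=-18 kN/m over full span:
  M_2 = wLx/2 - wL²/12 - wx²/2 = (-18)·20·8/2 - (-18)·20²/12 - (-18)·8²/2 = -264 kN·m
Load 3 — applied couple M₀=-13 kN·m at a=12 m (b=L-a=8):
  M_3 = R_Ax - M_A  [x≤a] with R_A=-117/125, M_A=-104/25 = (-117/125)·8 - (-104/25) = -416/125 kN·m
Superposition: M = Σ M_i = -97273/375 kN·m ≈ -259.394667 kN·m

M(8) = -97273/375 kN·m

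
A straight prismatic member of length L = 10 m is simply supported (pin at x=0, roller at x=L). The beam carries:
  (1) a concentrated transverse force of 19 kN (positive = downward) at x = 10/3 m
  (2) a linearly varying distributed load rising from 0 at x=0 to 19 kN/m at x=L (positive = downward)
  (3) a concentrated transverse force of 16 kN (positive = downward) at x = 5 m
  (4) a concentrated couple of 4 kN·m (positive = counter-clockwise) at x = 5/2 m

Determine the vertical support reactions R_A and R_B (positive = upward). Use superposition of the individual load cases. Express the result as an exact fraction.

R_A = 791/15 kN, R_B = 1159/15 kN

Load 1 — point force P=19 kN at a=10/3 m (b=L-a=20/3):
  R_A = Pb/L = 19·(20/3)/10 = 38/3 kN
  R_B = Pa/L = 19·(10/3)/10 = 19/3 kN
Load 2 — triangular load w₀=19 kN/m (0→w₀ over full span):
  R_A = w₀L/6 = 19·10/6 = 95/3 kN
  R_B = w₀L/3 = 19·10/3 = 190/3 kN
Load 3 — point force P=16 kN at a=5 m (b=L-a=5):
  R_A = Pb/L = 16·5/10 = 8 kN
  R_B = Pa/L = 16·5/10 = 8 kN
Load 4 — applied couple M₀=4 kN·m at a=5/2 m (b=L-a=15/2):
  R_A = M₀/L = 4/10 = 2/5 kN
  R_B = -M₀/L = -4/10 = -2/5 kN
Superposition: R_A = 791/15 kN, R_B = 1159/15 kN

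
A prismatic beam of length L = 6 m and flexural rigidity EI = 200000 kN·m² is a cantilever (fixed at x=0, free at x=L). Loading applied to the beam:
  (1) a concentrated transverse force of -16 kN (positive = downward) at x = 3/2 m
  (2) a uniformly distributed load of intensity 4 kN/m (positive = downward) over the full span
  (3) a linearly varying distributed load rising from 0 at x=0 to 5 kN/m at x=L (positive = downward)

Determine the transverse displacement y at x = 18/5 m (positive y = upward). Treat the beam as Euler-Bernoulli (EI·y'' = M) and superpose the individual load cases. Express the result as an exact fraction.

Load 1 — point force P=-16 kN at a=3/2 m (b=L-a=9/2):
  y_1 = -Pa²(3x-a)/(6EI)  [x>a] = -(-16)·(3/2)²·(3·(18/5)-(3/2))/(6·200000) = 279/1000000 m
Load 2 — uniform load w=4 kN/m over full span:
  y_2 = -wx²(x²-4Lx+6L²)/(24EI) = -4·(18/5)²·((18/5)²-4·6·(18/5)+6·6²)/(24·200000) = -24057/15625000 m
Load 3 — triangular load w₀=5 kN/m (0→w₀ over full span):
  y_3 = (w₀Lx³/12-w₀L²x²/6-w₀x⁵/(120L))/EI = (5·6·(18/5)³/12-5·6²·(18/5)²/6-5·(18/5)⁵/(120·6))/200000 = -431811/312500000 m
Superposition: y = Σ y_i = -1651527/625000000 m ≈ -0.002642 m

y(18/5) = -1651527/625000000 m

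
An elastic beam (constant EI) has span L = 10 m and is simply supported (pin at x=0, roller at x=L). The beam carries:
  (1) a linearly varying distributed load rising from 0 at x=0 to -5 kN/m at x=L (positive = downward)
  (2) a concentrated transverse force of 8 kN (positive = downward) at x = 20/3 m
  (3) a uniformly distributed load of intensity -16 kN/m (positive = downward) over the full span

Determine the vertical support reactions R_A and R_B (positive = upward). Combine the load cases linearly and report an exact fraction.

Load 1 — triangular load w₀=-5 kN/m (0→w₀ over full span):
  R_A = w₀L/6 = (-5)·10/6 = -25/3 kN
  R_B = w₀L/3 = (-5)·10/3 = -50/3 kN
Load 2 — point force P=8 kN at a=20/3 m (b=L-a=10/3):
  R_A = Pb/L = 8·(10/3)/10 = 8/3 kN
  R_B = Pa/L = 8·(20/3)/10 = 16/3 kN
Load 3 — uniform load w=-16 kN/m over full span:
  R_A = wL/2 = (-16)·10/2 = -80 kN
  R_B = wL/2 = (-16)·10/2 = -80 kN
Superposition: R_A = -257/3 kN, R_B = -274/3 kN

R_A = -257/3 kN, R_B = -274/3 kN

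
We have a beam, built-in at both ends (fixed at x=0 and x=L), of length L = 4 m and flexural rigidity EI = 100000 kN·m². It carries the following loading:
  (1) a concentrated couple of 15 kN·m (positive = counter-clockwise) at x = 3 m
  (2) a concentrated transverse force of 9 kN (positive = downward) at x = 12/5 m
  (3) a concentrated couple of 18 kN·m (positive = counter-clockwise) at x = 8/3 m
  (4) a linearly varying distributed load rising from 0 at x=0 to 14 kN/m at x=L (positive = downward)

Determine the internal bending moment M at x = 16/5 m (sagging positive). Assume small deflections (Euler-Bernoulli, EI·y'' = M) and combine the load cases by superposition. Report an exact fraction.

M(16/5) = -336217/30000 kN·m

Load 1 — applied couple M₀=15 kN·m at a=3 m (b=L-a=1):
  M_1 = R_Ax - M_A - M₀  [x>a] with R_A=135/32, M_A=75/16 = (135/32)·(16/5) - (75/16) - 15 = -99/16 kN·m
Load 2 — point force P=9 kN at a=12/5 m (b=L-a=8/5):
  M_2 = Pa²(a+3b)(L-x)/L³ - Pa²b/L²  [x>a] = 9·(12/5)²·((12/5)+3·(8/5))·(4-(16/5))/4³ - 9·(12/5)²·(8/5)/4² = -324/625 kN·m
Load 3 — applied couple M₀=18 kN·m at a=8/3 m (b=L-a=4/3):
  M_3 = R_Ax - M_A - M₀  [x>a] with R_A=6, M_A=6 = 6·(16/5) - 6 - 18 = -24/5 kN·m
Load 4 — triangular load w₀=14 kN/m (0→w₀ over full span):
  M_4 = 3w₀Lx/20 - w₀L²/30 - w₀x³/(6L) = 3·14·4·(16/5)/20 - 14·4²/30 - 14·(16/5)³/(6·4) = 112/375 kN·m
Superposition: M = Σ M_i = -336217/30000 kN·m ≈ -11.207233 kN·m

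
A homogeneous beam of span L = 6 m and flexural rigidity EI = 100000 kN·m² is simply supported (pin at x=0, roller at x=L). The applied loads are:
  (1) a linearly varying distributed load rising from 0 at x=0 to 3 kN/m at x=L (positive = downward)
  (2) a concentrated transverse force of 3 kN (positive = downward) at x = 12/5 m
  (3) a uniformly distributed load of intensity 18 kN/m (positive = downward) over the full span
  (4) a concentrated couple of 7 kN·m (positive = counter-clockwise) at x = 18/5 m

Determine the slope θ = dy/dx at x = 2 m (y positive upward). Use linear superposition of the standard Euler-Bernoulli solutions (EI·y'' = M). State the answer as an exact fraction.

θ(2) = -5597/6250000 rad

Load 1 — triangular load w₀=3 kN/m (0→w₀ over full span):
  θ_1 = -w₀(7L⁴-30L²x²+15x⁴)/(360LEI) = -3·(7·6⁴-30·6²·2²+15·2⁴)/(360·6·100000) = -13/187500 rad
Load 2 — point force P=3 kN at a=12/5 m (b=L-a=18/5):
  θ_2 = -Pb(L²-b²-3x²)/(6LEI)  [x≤a] = -3·(18/5)·(6²-(18/5)²-3·2²)/(6·6·100000) = -207/6250000 rad
Load 3 — uniform load w=18 kN/m over full span:
  θ_3 = -w(L³-6Lx²+4x³)/(24EI) = -18·(6³-6·6·2²+4·2³)/(24·100000) = -39/50000 rad
Load 4 — applied couple M₀=7 kN·m at a=18/5 m (b=L-a=12/5):
  θ_4 = (M₀x²/(2L)+C₁)/EI  [x≤a] with C₁=M₀(3b²-L²)/(6L)=-91/25 = (7·2²/(2·6)+(-91/25))/100000 = -49/3750000 rad
Superposition: θ = Σ θ_i = -5597/6250000 rad ≈ -0.000896 rad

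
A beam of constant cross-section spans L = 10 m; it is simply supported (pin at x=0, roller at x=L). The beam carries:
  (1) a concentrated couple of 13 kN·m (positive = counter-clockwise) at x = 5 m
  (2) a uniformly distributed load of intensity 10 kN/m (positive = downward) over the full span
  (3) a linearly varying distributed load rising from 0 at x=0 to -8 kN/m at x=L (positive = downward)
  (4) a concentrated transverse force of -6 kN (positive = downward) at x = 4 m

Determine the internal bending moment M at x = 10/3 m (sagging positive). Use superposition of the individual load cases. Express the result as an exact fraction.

Load 1 — applied couple M₀=13 kN·m at a=5 m (b=L-a=5):
  M_1 = M₀x/L  [x≤a] = 13·(10/3)/10 = 13/3 kN·m
Load 2 — uniform load w=10 kN/m over full span:
  M_2 = wx(L-x)/2 = 10·(10/3)·(10-(10/3))/2 = 1000/9 kN·m
Load 3 — triangular load w₀=-8 kN/m (0→w₀ over full span):
  M_3 = w₀Lx/6 - w₀x³/(6L) = (-8)·10·(10/3)/6 - (-8)·(10/3)³/(6·10) = -3200/81 kN·m
Load 4 — point force P=-6 kN at a=4 m (b=L-a=6):
  M_4 = Pbx/L  [x≤a] = (-6)·6·(10/3)/10 = -12 kN·m
Superposition: M = Σ M_i = 5179/81 kN·m ≈ 63.938272 kN·m

M(10/3) = 5179/81 kN·m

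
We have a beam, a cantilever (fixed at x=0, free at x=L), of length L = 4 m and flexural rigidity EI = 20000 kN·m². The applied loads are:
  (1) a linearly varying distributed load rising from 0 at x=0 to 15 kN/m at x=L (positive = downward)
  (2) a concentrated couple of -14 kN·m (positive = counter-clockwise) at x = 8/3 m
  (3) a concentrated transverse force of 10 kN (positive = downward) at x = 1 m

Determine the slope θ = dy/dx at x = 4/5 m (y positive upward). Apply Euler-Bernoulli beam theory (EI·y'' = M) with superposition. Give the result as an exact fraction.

θ(4/5) = -1101/312500 rad

Load 1 — triangular load w₀=15 kN/m (0→w₀ over full span):
  θ_1 = (w₀Lx²/4-w₀L²x/3-w₀x⁴/(24L))/EI = (15·4·(4/5)²/4-15·4²·(4/5)/3-15·(4/5)⁴/(24·4))/20000 = -851/312500 rad
Load 2 — applied couple M₀=-14 kN·m at a=8/3 m (b=L-a=4/3):
  θ_2 = M₀x/EI  [x≤a] = (-14)·(4/5)/20000 = -7/12500 rad
Load 3 — point force P=10 kN at a=1 m (b=L-a=3):
  θ_3 = -Px(2a-x)/(2EI)  [x≤a] = -10·(4/5)·(2·1-(4/5))/(2·20000) = -3/12500 rad
Superposition: θ = Σ θ_i = -1101/312500 rad ≈ -0.003523 rad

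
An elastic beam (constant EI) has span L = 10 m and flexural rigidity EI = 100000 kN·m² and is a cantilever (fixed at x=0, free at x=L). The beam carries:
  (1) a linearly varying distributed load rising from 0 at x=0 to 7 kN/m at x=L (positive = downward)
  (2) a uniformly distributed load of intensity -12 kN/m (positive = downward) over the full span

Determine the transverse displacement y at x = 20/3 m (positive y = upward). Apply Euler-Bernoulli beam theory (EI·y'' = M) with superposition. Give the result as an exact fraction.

y(20/3) = 886/18225 m

Load 1 — triangular load w₀=7 kN/m (0→w₀ over full span):
  y_1 = (w₀Lx³/12-w₀L²x²/6-w₀x⁵/(120L))/EI = (7·10·(20/3)³/12-7·10²·(20/3)²/6-7·(20/3)⁵/(120·10))/100000 = -644/18225 m
Load 2 — uniform load w=-12 kN/m over full span:
  y_2 = -wx²(x²-4Lx+6L²)/(24EI) = -(-12)·(20/3)²·((20/3)²-4·10·(20/3)+6·10²)/(24·100000) = 34/405 m
Superposition: y = Σ y_i = 886/18225 m ≈ 0.048615 m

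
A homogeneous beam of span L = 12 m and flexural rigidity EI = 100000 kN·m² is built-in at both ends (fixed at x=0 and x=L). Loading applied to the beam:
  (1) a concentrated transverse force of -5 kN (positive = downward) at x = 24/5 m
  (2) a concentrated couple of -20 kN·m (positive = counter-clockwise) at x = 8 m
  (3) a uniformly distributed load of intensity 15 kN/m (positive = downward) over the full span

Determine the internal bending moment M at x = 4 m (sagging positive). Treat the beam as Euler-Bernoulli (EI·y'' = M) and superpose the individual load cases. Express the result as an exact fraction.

Load 1 — point force P=-5 kN at a=24/5 m (b=L-a=36/5):
  M_1 = Pb²(3a+b)x/L³ - Pab²/L²  [x≤a] = (-5)·(36/5)²·(3·(24/5)+(36/5))·4/12³ - (-5)·(24/5)·(36/5)²/12² = -108/25 kN·m
Load 2 — applied couple M₀=-20 kN·m at a=8 m (b=L-a=4):
  M_2 = R_Ax - M_A  [x≤a] with R_A=-20/9, M_A=-20/3 = (-20/9)·4 - (-20/3) = -20/9 kN·m
Load 3 — uniform load w=15 kN/m over full span:
  M_3 = wLx/2 - wL²/12 - wx²/2 = 15·12·4/2 - 15·12²/12 - 15·4²/2 = 60 kN·m
Superposition: M = Σ M_i = 12028/225 kN·m ≈ 53.457778 kN·m

M(4) = 12028/225 kN·m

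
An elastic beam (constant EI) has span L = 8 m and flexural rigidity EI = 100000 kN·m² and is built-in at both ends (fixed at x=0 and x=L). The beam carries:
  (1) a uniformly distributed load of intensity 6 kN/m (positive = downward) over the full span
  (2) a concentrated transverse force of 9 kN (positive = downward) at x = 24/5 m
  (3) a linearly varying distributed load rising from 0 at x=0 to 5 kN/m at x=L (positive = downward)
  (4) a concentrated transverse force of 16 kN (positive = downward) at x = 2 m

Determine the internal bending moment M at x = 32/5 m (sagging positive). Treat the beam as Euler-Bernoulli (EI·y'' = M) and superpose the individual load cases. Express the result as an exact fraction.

Load 1 — uniform load w=6 kN/m over full span:
  M_1 = wLx/2 - wL²/12 - wx²/2 = 6·8·(32/5)/2 - 6·8²/12 - 6·(32/5)²/2 = -32/25 kN·m
Load 2 — point force P=9 kN at a=24/5 m (b=L-a=16/5):
  M_2 = Pa²(a+3b)(L-x)/L³ - Pa²b/L²  [x>a] = 9·(24/5)²·((24/5)+3·(16/5))·(8-(32/5))/8³ - 9·(24/5)²·(16/5)/8² = -648/625 kN·m
Load 3 — triangular load w₀=5 kN/m (0→w₀ over full span):
  M_3 = 3w₀Lx/20 - w₀L²/30 - w₀x³/(6L) = 3·5·8·(32/5)/20 - 5·8²/30 - 5·(32/5)³/(6·8) = 32/75 kN·m
Load 4 — point force P=16 kN at a=2 m (b=L-a=6):
  M_4 = Pa²(a+3b)(L-x)/L³ - Pa²b/L²  [x>a] = 16·2²·(2+3·6)·(8-(32/5))/8³ - 16·2²·6/8² = -2 kN·m
Superposition: M = Σ M_i = -7294/1875 kN·m ≈ -3.890133 kN·m

M(32/5) = -7294/1875 kN·m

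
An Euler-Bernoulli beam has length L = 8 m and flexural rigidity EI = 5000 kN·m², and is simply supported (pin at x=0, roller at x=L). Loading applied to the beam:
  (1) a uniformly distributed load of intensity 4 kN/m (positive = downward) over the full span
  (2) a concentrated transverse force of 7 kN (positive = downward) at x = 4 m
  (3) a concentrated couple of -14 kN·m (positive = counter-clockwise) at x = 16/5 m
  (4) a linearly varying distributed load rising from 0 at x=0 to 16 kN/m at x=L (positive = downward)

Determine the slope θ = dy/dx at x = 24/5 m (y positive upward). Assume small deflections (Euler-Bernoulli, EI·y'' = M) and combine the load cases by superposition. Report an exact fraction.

Load 1 — uniform load w=4 kN/m over full span:
  θ_1 = -w(L³-6Lx²+4x³)/(24EI) = -4·(8³-6·8·(24/5)²+4·(24/5)³)/(24·5000) = 1184/234375 rad
Load 2 — point force P=7 kN at a=4 m (b=L-a=4):
  θ_2 = -Pa(2L²-6Lx+3x²+a²)/(6LEI)  [x>a] = -7·4·(2·8²-6·8·(24/5)+3·(24/5)²+4²)/(6·8·5000) = 63/31250 rad
Load 3 — applied couple M₀=-14 kN·m at a=16/5 m (b=L-a=24/5):
  θ_3 = (M₀x²/(2L)-M₀(x-a)+C₁)/EI  [x>a] with C₁=M₀(3b²-L²)/(6L)=-112/75 = ((-14)·(24/5)²/(2·8)-(-14)·((24/5)-(16/5))+(-112/75))/5000 = 7/46875 rad
Load 4 — triangular load w₀=16 kN/m (0→w₀ over full span):
  θ_4 = -w₀(7L⁴-30L²x²+15x⁴)/(360LEI) = -16·(7·8⁴-30·8²·(24/5)²+15·(24/5)⁴)/(360·8·5000) = 29696/3515625 rad
Superposition: θ = Σ θ_i = 110137/7031250 rad ≈ 0.015664 rad

θ(24/5) = 110137/7031250 rad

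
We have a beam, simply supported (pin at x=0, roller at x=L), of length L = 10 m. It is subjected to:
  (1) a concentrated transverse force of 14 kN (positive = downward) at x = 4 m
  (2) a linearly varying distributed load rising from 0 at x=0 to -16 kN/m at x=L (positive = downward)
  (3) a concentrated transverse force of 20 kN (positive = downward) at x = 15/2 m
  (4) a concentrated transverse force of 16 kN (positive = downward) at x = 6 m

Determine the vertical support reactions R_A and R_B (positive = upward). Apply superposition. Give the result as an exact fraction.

Load 1 — point force P=14 kN at a=4 m (b=L-a=6):
  R_A = Pb/L = 14·6/10 = 42/5 kN
  R_B = Pa/L = 14·4/10 = 28/5 kN
Load 2 — triangular load w₀=-16 kN/m (0→w₀ over full span):
  R_A = w₀L/6 = (-16)·10/6 = -80/3 kN
  R_B = w₀L/3 = (-16)·10/3 = -160/3 kN
Load 3 — point force P=20 kN at a=15/2 m (b=L-a=5/2):
  R_A = Pb/L = 20·(5/2)/10 = 5 kN
  R_B = Pa/L = 20·(15/2)/10 = 15 kN
Load 4 — point force P=16 kN at a=6 m (b=L-a=4):
  R_A = Pb/L = 16·4/10 = 32/5 kN
  R_B = Pa/L = 16·6/10 = 48/5 kN
Superposition: R_A = -103/15 kN, R_B = -347/15 kN

R_A = -103/15 kN, R_B = -347/15 kN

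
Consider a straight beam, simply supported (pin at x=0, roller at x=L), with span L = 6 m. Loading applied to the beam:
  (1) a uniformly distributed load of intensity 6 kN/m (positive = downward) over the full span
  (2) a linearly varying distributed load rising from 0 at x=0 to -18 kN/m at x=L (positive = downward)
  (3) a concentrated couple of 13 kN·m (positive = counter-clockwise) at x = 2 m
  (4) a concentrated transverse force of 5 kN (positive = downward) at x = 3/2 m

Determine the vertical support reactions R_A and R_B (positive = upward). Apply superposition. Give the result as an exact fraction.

R_A = 71/12 kN, R_B = -227/12 kN

Load 1 — uniform load w=6 kN/m over full span:
  R_A = wL/2 = 6·6/2 = 18 kN
  R_B = wL/2 = 6·6/2 = 18 kN
Load 2 — triangular load w₀=-18 kN/m (0→w₀ over full span):
  R_A = w₀L/6 = (-18)·6/6 = -18 kN
  R_B = w₀L/3 = (-18)·6/3 = -36 kN
Load 3 — applied couple M₀=13 kN·m at a=2 m (b=L-a=4):
  R_A = M₀/L = 13/6 kN
  R_B = -M₀/L = -13/6 kN
Load 4 — point force P=5 kN at a=3/2 m (b=L-a=9/2):
  R_A = Pb/L = 5·(9/2)/6 = 15/4 kN
  R_B = Pa/L = 5·(3/2)/6 = 5/4 kN
Superposition: R_A = 71/12 kN, R_B = -227/12 kN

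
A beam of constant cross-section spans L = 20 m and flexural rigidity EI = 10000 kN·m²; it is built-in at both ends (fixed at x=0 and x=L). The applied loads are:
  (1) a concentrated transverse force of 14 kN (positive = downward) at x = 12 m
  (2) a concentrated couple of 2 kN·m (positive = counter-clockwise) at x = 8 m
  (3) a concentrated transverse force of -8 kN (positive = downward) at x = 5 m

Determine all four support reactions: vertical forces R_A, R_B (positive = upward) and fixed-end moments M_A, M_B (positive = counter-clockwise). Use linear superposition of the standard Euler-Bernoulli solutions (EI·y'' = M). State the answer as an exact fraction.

Load 1 — point force P=14 kN at a=12 m (b=L-a=8):
  R_A = Pb²(3a+b)/L³ = 14·8²·(3·12+8)/20³ = 616/125 kN
  M_A = Pab²/L² = 14·12·8²/20² = 672/25 kN·m
  R_B = Pa²(a+3b)/L³ = 14·12²·(12+3·8)/20³ = 1134/125 kN
  M_B = -Pa²b/L² = -14·12²·8/20² = -1008/25 kN·m
Load 2 — applied couple M₀=2 kN·m at a=8 m (b=L-a=12):
  R_A = 6M₀ab/L³ = 6·2·8·12/20³ = 18/125 kN
  M_A = M₀b(2a-b)/L² = 2·12·(2·8-12)/20² = 6/25 kN·m
  R_B = -6M₀ab/L³ = -6·2·8·12/20³ = -18/125 kN
  M_B = M₀a(2b-a)/L² = 2·8·(2·12-8)/20² = 16/25 kN·m
Load 3 — point force P=-8 kN at a=5 m (b=L-a=15):
  R_A = Pb²(3a+b)/L³ = (-8)·15²·(3·5+15)/20³ = -27/4 kN
  M_A = Pab²/L² = (-8)·5·15²/20² = -45/2 kN·m
  R_B = Pa²(a+3b)/L³ = (-8)·5²·(5+3·15)/20³ = -5/4 kN
  M_B = -Pa²b/L² = -(-8)·5²·15/20² = 15/2 kN·m
Superposition: R_A = -839/500 kN, M_A = 231/50 kN·m, R_B = 3839/500 kN, M_B = -1609/50 kN·m

R_A = -839/500 kN, M_A = 231/50 kN·m, R_B = 3839/500 kN, M_B = -1609/50 kN·m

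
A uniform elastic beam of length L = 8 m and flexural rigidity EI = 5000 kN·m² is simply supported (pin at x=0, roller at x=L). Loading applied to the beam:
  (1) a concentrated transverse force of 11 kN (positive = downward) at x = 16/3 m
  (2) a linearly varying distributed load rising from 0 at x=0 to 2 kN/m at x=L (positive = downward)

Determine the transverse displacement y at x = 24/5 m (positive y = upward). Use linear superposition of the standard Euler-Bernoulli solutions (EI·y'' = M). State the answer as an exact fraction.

Load 1 — point force P=11 kN at a=16/3 m (b=L-a=8/3):
  y_1 = -Pbx(L²-b²-x²)/(6LEI)  [x≤a] = -11·(8/3)·(24/5)·(8²-(8/3)²-(24/5)²)/(6·8·5000) = -41888/2109375 m
Load 2 — triangular load w₀=2 kN/m (0→w₀ over full span):
  y_2 = -w₀x(7L⁴-10L²x²+3x⁴)/(360LEI) = -2·(24/5)·(7·8⁴-10·8²·(24/5)²+3·(24/5)⁴)/(360·8·5000) = -303104/29296875 m
Superposition: y = Σ y_i = -7963936/263671875 m ≈ -0.030204 m

y(24/5) = -7963936/263671875 m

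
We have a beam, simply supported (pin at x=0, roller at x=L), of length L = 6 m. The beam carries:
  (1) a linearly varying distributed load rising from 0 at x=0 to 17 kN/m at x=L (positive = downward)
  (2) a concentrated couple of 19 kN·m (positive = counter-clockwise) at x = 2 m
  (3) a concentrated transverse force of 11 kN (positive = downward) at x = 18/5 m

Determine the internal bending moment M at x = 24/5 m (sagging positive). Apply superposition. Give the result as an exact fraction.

M(24/5) = 4187/125 kN·m

Load 1 — triangular load w₀=17 kN/m (0→w₀ over full span):
  M_1 = w₀Lx/6 - w₀x³/(6L) = 17·6·(24/5)/6 - 17·(24/5)³/(6·6) = 3672/125 kN·m
Load 2 — applied couple M₀=19 kN·m at a=2 m (b=L-a=4):
  M_2 = M₀x/L - M₀  [x>a] = 19·(24/5)/6 - 19 = -19/5 kN·m
Load 3 — point force P=11 kN at a=18/5 m (b=L-a=12/5):
  M_3 = Pa(L-x)/L  [x>a] = 11·(18/5)·(6-(24/5))/6 = 198/25 kN·m
Superposition: M = Σ M_i = 4187/125 kN·m ≈ 33.496000 kN·m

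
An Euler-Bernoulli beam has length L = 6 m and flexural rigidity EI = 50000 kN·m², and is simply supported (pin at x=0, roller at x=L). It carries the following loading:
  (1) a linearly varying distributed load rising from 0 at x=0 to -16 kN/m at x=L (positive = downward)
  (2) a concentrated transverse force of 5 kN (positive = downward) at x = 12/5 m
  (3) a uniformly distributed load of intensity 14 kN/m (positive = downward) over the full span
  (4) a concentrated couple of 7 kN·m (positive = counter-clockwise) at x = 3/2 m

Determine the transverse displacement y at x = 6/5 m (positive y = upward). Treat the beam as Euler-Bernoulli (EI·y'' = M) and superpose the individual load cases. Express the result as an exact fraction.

Load 1 — triangular load w₀=-16 kN/m (0→w₀ over full span):
  y_1 = -w₀x(7L⁴-10L²x²+3x⁴)/(360LEI) = -(-16)·(6/5)·(7·6⁴-10·6²·(6/5)²+3·(6/5)⁴)/(360·6·50000) = 74304/48828125 m
Load 2 — point force P=5 kN at a=12/5 m (b=L-a=18/5):
  y_2 = -Pbx(L²-b²-x²)/(6LEI)  [x≤a] = -5·(18/5)·(6/5)·(6²-(18/5)²-(6/5)²)/(6·6·50000) = -81/312500 m
Load 3 — uniform load w=14 kN/m over full span:
  y_3 = -wx(L³-2Lx²+x³)/(24EI) = -14·(6/5)·(6³-2·6·(6/5)²+(6/5)³)/(24·50000) = -5481/1953125 m
Load 4 — applied couple M₀=7 kN·m at a=3/2 m (b=L-a=9/2):
  y_4 = (M₀x³/(6L)+C₁x)/EI  [x≤a] with C₁=M₀(3b²-L²)/(6L)=77/16 = (7·(6/5)³/(6·6)+(77/16)·(6/5))/50000 = 6111/50000000 m
Superposition: y = Σ y_i = -8884413/6250000000 m ≈ -0.001422 m

y(6/5) = -8884413/6250000000 m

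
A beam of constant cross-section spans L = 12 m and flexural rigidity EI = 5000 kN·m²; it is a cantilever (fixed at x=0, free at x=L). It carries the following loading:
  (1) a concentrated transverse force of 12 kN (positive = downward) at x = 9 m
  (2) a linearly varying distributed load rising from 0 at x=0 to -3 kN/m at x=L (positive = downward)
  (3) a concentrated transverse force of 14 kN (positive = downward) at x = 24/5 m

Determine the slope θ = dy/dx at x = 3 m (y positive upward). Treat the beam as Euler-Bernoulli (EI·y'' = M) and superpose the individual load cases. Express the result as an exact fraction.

θ(3) = -9081/800000 rad

Load 1 — point force P=12 kN at a=9 m (b=L-a=3):
  θ_1 = -Px(2a-x)/(2EI)  [x≤a] = -12·3·(2·9-3)/(2·5000) = -27/500 rad
Load 2 — triangular load w₀=-3 kN/m (0→w₀ over full span):
  θ_2 = (w₀Lx²/4-w₀L²x/3-w₀x⁴/(24L))/EI = ((-3)·12·3²/4-(-3)·12²·3/3-(-3)·3⁴/(24·12))/5000 = 11259/160000 rad
Load 3 — point force P=14 kN at a=24/5 m (b=L-a=36/5):
  θ_3 = -Px(2a-x)/(2EI)  [x≤a] = -14·3·(2·(24/5)-3)/(2·5000) = -693/25000 rad
Superposition: θ = Σ θ_i = -9081/800000 rad ≈ -0.011351 rad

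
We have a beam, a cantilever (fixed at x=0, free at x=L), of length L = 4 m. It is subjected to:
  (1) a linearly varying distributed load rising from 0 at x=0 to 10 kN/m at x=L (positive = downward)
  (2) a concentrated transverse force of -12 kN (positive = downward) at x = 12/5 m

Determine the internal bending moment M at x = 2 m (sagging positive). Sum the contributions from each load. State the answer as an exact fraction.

Load 1 — triangular load w₀=10 kN/m (0→w₀ over full span):
  M_1 = w₀Lx/2 - w₀L²/3 - w₀x³/(6L) = 10·4·2/2 - 10·4²/3 - 10·2³/(6·4) = -50/3 kN·m
Load 2 — point force P=-12 kN at a=12/5 m (b=L-a=8/5):
  M_2 = -P(a-x)  [x≤a] = -(-12)·((12/5)-2) = 24/5 kN·m
Superposition: M = Σ M_i = -178/15 kN·m ≈ -11.866667 kN·m

M(2) = -178/15 kN·m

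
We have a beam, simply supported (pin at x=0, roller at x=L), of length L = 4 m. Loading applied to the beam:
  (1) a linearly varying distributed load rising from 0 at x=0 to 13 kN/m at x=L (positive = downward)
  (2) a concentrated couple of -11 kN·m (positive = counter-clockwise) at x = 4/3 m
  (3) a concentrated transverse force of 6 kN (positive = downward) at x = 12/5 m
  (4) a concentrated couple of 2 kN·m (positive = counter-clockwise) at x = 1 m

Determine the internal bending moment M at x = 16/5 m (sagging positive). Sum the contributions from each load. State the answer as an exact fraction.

Load 1 — triangular load w₀=13 kN/m (0→w₀ over full span):
  M_1 = w₀Lx/6 - w₀x³/(6L) = 13·4·(16/5)/6 - 13·(16/5)³/(6·4) = 1248/125 kN·m
Load 2 — applied couple M₀=-11 kN·m at a=4/3 m (b=L-a=8/3):
  M_2 = M₀x/L - M₀  [x>a] = (-11)·(16/5)/4 - (-11) = 11/5 kN·m
Load 3 — point force P=6 kN at a=12/5 m (b=L-a=8/5):
  M_3 = Pa(L-x)/L  [x>a] = 6·(12/5)·(4-(16/5))/4 = 72/25 kN·m
Load 4 — applied couple M₀=2 kN·m at a=1 m (b=L-a=3):
  M_4 = M₀x/L - M₀  [x>a] = 2·(16/5)/4 - 2 = -2/5 kN·m
Superposition: M = Σ M_i = 1833/125 kN·m ≈ 14.664000 kN·m

M(16/5) = 1833/125 kN·m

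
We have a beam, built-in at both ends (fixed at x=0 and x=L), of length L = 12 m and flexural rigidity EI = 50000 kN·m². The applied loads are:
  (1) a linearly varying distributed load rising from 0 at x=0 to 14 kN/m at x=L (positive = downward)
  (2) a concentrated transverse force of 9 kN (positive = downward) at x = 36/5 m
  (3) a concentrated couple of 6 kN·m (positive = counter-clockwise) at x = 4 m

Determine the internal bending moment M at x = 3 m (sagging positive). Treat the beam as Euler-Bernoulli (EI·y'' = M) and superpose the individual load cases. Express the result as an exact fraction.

M(3) = 2143/500 kN·m

Load 1 — triangular load w₀=14 kN/m (0→w₀ over full span):
  M_1 = 3w₀Lx/20 - w₀L²/30 - w₀x³/(6L) = 3·14·12·3/20 - 14·12²/30 - 14·3³/(6·12) = 63/20 kN·m
Load 2 — point force P=9 kN at a=36/5 m (b=L-a=24/5):
  M_2 = Pb²(3a+b)x/L³ - Pab²/L²  [x≤a] = 9·(24/5)²·(3·(36/5)+(24/5))·3/12³ - 9·(36/5)·(24/5)²/12² = -108/125 kN·m
Load 3 — applied couple M₀=6 kN·m at a=4 m (b=L-a=8):
  M_3 = R_Ax - M_A  [x≤a] with R_A=2/3, M_A=0 = (2/3)·3 - 0 = 2 kN·m
Superposition: M = Σ M_i = 2143/500 kN·m ≈ 4.286000 kN·m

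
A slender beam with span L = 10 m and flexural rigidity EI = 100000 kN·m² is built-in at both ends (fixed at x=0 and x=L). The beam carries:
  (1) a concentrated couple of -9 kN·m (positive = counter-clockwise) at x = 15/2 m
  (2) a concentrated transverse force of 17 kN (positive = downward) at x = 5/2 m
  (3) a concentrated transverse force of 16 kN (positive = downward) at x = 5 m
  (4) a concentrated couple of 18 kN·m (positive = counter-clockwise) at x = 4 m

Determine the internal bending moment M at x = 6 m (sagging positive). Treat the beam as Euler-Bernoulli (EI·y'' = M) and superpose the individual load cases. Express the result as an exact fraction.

M(6) = 27143/4000 kN·m

Load 1 — applied couple M₀=-9 kN·m at a=15/2 m (b=L-a=5/2):
  M_1 = R_Ax - M_A  [x≤a] with R_A=-81/80, M_A=-45/16 = (-81/80)·6 - (-45/16) = -261/80 kN·m
Load 2 — point force P=17 kN at a=5/2 m (b=L-a=15/2):
  M_2 = Pa²(a+3b)(L-x)/L³ - Pa²b/L²  [x>a] = 17·(5/2)²·((5/2)+3·(15/2))·(10-6)/10³ - 17·(5/2)²·(15/2)/10² = 85/32 kN·m
Load 3 — point force P=16 kN at a=5 m (b=L-a=5):
  M_3 = Pa²(a+3b)(L-x)/L³ - Pa²b/L²  [x>a] = 16·5²·(5+3·5)·(10-6)/10³ - 16·5²·5/10² = 12 kN·m
Load 4 — applied couple M₀=18 kN·m at a=4 m (b=L-a=6):
  M_4 = R_Ax - M_A - M₀  [x>a] with R_A=324/125, M_A=54/25 = (324/125)·6 - (54/25) - 18 = -576/125 kN·m
Superposition: M = Σ M_i = 27143/4000 kN·m ≈ 6.785750 kN·m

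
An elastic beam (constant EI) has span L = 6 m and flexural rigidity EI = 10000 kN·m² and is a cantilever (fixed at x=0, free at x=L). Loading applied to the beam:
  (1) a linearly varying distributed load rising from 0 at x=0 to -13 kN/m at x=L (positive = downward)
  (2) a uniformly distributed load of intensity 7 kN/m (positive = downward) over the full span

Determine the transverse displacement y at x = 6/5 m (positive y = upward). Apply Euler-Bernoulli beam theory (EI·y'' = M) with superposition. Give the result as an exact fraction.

y(6/5) = 85563/39062500 m

Load 1 — triangular load w₀=-13 kN/m (0→w₀ over full span):
  y_1 = (w₀Lx³/12-w₀L²x²/6-w₀x⁵/(120L))/EI = ((-13)·6·(6/5)³/12-(-13)·6²·(6/5)²/6-(-13)·(6/5)⁵/(120·6))/10000 = 790101/78125000 m
Load 2 — uniform load w=7 kN/m over full span:
  y_2 = -wx²(x²-4Lx+6L²)/(24EI) = -7·(6/5)²·((6/5)²-4·6·(6/5)+6·6²)/(24·10000) = -24759/3125000 m
Superposition: y = Σ y_i = 85563/39062500 m ≈ 0.002190 m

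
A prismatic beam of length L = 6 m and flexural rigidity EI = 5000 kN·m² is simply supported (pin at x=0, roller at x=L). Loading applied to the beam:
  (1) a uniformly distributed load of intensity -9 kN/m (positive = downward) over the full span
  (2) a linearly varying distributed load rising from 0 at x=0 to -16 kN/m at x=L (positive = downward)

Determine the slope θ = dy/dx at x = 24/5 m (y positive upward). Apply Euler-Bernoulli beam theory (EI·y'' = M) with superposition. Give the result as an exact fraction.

Load 1 — uniform load w=-9 kN/m over full span:
  θ_1 = -w(L³-6Lx²+4x³)/(24EI) = -(-9)·(6³-6·6·(24/5)²+4·(24/5)³)/(24·5000) = -8019/625000 rad
Load 2 — triangular load w₀=-16 kN/m (0→w₀ over full span):
  θ_2 = -w₀(7L⁴-30L²x²+15x⁴)/(360LEI) = -(-16)·(7·6⁴-30·6²·(24/5)²+15·(24/5)⁴)/(360·6·5000) = -4542/390625 rad
Superposition: θ = Σ θ_i = -76431/3125000 rad ≈ -0.024458 rad

θ(24/5) = -76431/3125000 rad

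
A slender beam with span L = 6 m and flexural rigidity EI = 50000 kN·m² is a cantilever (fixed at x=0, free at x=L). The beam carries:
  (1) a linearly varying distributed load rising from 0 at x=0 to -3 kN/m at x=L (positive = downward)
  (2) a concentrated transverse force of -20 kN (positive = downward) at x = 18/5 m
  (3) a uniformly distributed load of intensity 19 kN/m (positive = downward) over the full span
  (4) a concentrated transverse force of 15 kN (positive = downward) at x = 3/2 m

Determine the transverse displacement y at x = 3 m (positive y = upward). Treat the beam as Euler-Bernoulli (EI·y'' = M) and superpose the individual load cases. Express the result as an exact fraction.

Load 1 — triangular load w₀=-3 kN/m (0→w₀ over full span):
  y_1 = (w₀Lx³/12-w₀L²x²/6-w₀x⁵/(120L))/EI = ((-3)·6·3³/12-(-3)·6²·3²/6-(-3)·3⁵/(120·6))/50000 = 9801/4000000 m
Load 2 — point force P=-20 kN at a=18/5 m (b=L-a=12/5):
  y_2 = -Px²(3a-x)/(6EI)  [x≤a] = -(-20)·3²·(3·(18/5)-3)/(6·50000) = 117/25000 m
Load 3 — uniform load w=19 kN/m over full span:
  y_3 = -wx²(x²-4Lx+6L²)/(24EI) = -19·3²·(3²-4·6·3+6·6²)/(24·50000) = -8721/400000 m
Load 4 — point force P=15 kN at a=3/2 m (b=L-a=9/2):
  y_4 = -Pa²(3x-a)/(6EI)  [x>a] = -15·(3/2)²·(3·3-(3/2))/(6·50000) = -27/32000 m
Superposition: y = Σ y_i = -3879/250000 m ≈ -0.015516 m

y(3) = -3879/250000 m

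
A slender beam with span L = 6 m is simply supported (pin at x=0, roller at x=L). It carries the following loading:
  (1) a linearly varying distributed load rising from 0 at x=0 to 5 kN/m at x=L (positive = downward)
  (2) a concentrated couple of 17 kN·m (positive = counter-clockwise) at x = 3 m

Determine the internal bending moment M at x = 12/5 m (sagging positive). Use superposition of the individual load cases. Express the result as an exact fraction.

Load 1 — triangular load w₀=5 kN/m (0→w₀ over full span):
  M_1 = w₀Lx/6 - w₀x³/(6L) = 5·6·(12/5)/6 - 5·(12/5)³/(6·6) = 252/25 kN·m
Load 2 — applied couple M₀=17 kN·m at a=3 m (b=L-a=3):
  M_2 = M₀x/L  [x≤a] = 17·(12/5)/6 = 34/5 kN·m
Superposition: M = Σ M_i = 422/25 kN·m ≈ 16.880000 kN·m

M(12/5) = 422/25 kN·m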